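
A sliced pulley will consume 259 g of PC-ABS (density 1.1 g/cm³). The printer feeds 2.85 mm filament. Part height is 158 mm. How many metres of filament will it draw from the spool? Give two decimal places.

36.91 m

Extruded volume: 259/1.1 = 235.4545 cm³ (235454.5 mm³).
Cross-section of 2.85 mm filament: π·(2.85/2)² = 6.3794 mm².
L = V/A = 235454.5/6.3794 = 36908.57 mm → 36.91 m.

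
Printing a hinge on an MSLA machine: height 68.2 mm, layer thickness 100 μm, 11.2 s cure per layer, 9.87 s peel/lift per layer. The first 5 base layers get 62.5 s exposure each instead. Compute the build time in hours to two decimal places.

4.06 hours

Layers = ⌈68.2/0.1⌉ = 682.
Base layers: 5 × (62.5 + 9.87) → 361.85 s.
Remaining layers = 677 × (11.2 + 9.87), so 14264.39 s.
Sum: 361.85 + 14264.39 = 14626.24 s → 4.06 hours.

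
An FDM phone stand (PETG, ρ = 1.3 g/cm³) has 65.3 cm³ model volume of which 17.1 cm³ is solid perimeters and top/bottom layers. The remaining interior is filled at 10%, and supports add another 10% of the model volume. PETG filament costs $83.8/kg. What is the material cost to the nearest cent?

$3.10

Infill region = 65.3 − 17.1 = 48.2 cm³.
Infill volume = 0.10 × 48.2 = 4.82 cm³.
Support: 0.10 × 65.3 → 6.53 cm³.
Deposited volume = 17.1 + 4.82 + 6.53 = 28.45 cm³.
Mass = 28.45 × 1.3 = 36.985 g.
Cost = 36.985 g / 1000 × $83.8/kg = $3.10.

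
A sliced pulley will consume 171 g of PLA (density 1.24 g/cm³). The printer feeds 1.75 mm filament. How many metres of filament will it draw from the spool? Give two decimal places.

57.33 m

Volume = 171 g / 1.24 g·cm⁻³ = 137.9032 cm³ = 137903.2 mm³.
A = π r² = π × 0.875² = 2.4053 mm².
L = V/A = 137903.2/2.4053 = 57333.06 mm → 57.33 m.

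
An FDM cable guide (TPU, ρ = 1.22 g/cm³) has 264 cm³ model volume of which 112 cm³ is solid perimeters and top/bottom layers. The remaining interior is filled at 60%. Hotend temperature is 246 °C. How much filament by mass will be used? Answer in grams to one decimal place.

247.9 g

Infill region: 264 − 112 → 152 cm³.
Infill deposited = 0.60 × 152, so 91.2 cm³.
Deposited volume = 112 + 91.2 = 203.2 cm³.
Mass = 203.2 × 1.22, so 247.904 g.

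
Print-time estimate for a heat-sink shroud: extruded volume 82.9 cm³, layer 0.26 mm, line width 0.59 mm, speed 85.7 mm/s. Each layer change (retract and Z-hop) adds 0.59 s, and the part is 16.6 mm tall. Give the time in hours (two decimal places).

Bead cross-section = 0.26 × 0.59 = 0.1534 mm².
Toolpath length = 82.9 cm³ / 0.1534 mm² = 82900 / 0.1534 = 540417.2 mm.
Extrusion time = 540417.2 / 85.7 = 6305.9 s.
Number of layers: 16.6 / 0.26 → 64 (rounded up).
Z-hop total: 64 × 0.59 → 37.76 s.
Total = 6305.9 + 37.76 = 6343.66 s = 1.76 hours.

1.76 hours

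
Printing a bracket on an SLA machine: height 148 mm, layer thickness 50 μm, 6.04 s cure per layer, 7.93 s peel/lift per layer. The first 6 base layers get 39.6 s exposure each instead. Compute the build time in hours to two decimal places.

Number of layers: 148 / 0.05 → 2960 (rounded up).
Burn-in layers = 6 × (39.6 + 7.93) = 285.18 s.
Normal layers: 2954 × (6.04 + 7.93) → 41267.38 s.
Sum: 285.18 + 41267.38 = 41552.56 s → 11.54 hours.

11.54 hours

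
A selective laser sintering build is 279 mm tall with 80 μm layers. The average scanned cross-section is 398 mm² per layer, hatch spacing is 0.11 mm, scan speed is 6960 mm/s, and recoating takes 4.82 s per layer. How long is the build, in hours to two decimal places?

Number of layers: 279 / 0.08 → 3488 (rounded up).
Scan path per layer = 398 / 0.11, so 3618.2 mm.
Per-layer scan time: 3618.2 / 6960 → 0.5199 s.
Time per layer = 0.5199 + 4.82, so 5.3399 s.
Total: 3488 × 5.3399 s = 18625.5712 s → 5.17 hours.

5.17 hours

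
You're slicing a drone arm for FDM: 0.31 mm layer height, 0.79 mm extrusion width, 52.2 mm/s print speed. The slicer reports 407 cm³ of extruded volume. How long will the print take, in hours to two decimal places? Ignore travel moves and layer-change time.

8.84 hours

Bead cross-section: 0.31 × 0.79 → 0.2449 mm².
Path length: 407000 mm³ / 0.2449 mm² → 1661902.8 mm.
Extrusion time = 1661902.8 / 52.2 = 31837.2 s.
That's 31837.2 s → 8.84 hours.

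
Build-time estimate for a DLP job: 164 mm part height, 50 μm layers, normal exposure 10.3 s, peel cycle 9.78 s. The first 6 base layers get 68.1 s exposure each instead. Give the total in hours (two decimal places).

Number of layers: 164 / 0.05 → 3280 (rounded up).
Bottom layers = 6 × (68.1 + 9.78) = 467.28 s.
Remaining layers = 3274 × (10.3 + 9.78) = 65741.92 s.
Total = 467.28 + 65741.92 = 66209.2 s = 18.39 hours.

18.39 hours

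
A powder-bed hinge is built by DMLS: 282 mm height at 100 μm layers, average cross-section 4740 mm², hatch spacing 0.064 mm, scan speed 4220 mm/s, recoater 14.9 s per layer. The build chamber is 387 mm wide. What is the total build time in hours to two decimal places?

25.42 hours

Layer count = ceil(282 / 0.1) = 2820.
Per-layer scan distance = 4740 / 0.064 = 74062.5 mm.
Scan time per layer = 74062.5 / 4220 = 17.5504 s.
Per-layer time = 17.5504 + 14.9, so 32.4504 s.
Build time = 2820 × 32.4504 = 91510.128 s = 25.42 hours.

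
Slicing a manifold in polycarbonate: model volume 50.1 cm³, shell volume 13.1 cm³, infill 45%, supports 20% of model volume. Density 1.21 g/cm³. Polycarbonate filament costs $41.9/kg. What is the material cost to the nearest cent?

$2.02

Volume inside the shell: 50.1 − 13.1 → 37 cm³.
Infill deposited = 0.45 × 37 = 16.65 cm³.
Support = 0.20 × 50.1 = 10.02 cm³.
Deposited volume = 13.1 + 16.65 + 10.02, so 39.77 cm³.
Mass = 39.77 × 1.21 = 48.1217 g.
Cost = 48.1217 g / 1000 × $41.9/kg = $2.02.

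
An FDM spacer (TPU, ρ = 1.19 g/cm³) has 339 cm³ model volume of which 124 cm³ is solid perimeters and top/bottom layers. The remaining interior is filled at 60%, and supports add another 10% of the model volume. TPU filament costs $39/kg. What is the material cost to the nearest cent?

Volume inside the shell: 339 − 124 → 215 cm³.
Deposited infill = 0.60 × 215 = 129 cm³.
Support = 0.10 × 339 = 33.9 cm³.
Total printed volume: 124 + 129 + 33.9 → 286.9 cm³.
Mass = 286.9 × 1.19 = 341.411 g.
At $39/kg: 341.411/1000 × 39 = $13.32.

$13.32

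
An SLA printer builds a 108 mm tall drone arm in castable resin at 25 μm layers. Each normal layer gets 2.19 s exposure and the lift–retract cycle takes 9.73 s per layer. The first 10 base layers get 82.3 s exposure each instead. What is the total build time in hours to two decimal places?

14.53 hours

Number of layers: 108 / 0.025 → 4320 (rounded up).
Base layers = 10 × (82.3 + 9.73) = 920.3 s.
Regular layers = 4310 × (2.19 + 9.73) = 51375.2 s.
Sum: 920.3 + 51375.2 = 52295.5 s → 14.53 hours.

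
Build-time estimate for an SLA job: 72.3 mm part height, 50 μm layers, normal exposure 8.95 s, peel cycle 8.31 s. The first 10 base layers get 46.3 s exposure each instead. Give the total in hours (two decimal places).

7.04 hours

Layer count = ceil(72.3 / 0.05) = 1446.
Burn-in layers: 10 × (46.3 + 8.31) → 546.1 s.
Remaining layers: 1436 × (8.95 + 8.31) → 24785.36 s.
Sum: 546.1 + 24785.36 = 25331.46 s → 7.04 hours.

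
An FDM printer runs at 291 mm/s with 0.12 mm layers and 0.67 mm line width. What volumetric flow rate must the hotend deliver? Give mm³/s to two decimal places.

A: 0.12 × 0.67 → 0.0804 mm².
Q = v·A = 291 × 0.0804 = 23.40 mm³/s.

23.40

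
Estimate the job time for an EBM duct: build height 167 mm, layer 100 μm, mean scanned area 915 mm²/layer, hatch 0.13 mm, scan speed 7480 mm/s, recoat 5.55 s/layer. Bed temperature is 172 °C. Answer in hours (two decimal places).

3.01 hours

Layers = ⌈167/0.1⌉ = 1670.
Scan path per layer: 915 / 0.13 → 7038.5 mm.
Beam time per layer = 7038.5 / 7480 = 0.941 s.
Layer cycle = 0.941 + 5.55, so 6.491 s.
Build time = 1670 × 6.491 = 10839.97 s = 3.01 hours.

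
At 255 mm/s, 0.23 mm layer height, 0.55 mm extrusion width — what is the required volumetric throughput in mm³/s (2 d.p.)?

32.26

Extrusion cross-section: 0.23 × 0.55 → 0.1265 mm².
Q = v·A = 255 × 0.1265 = 32.26 mm³/s.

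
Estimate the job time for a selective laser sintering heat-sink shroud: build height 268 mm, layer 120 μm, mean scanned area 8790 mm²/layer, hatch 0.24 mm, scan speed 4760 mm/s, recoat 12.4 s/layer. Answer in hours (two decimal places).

12.47 hours

Layers = ⌈268/0.12⌉ = 2234.
Per-layer scan distance = 8790 / 0.24, so 36625 mm.
Scan time per layer = 36625 / 4760, so 7.6943 s.
Time per layer = 7.6943 + 12.4, so 20.0943 s.
2234 layers × 20.0943 s/layer = 44890.6662 s, i.e. 12.47 hours.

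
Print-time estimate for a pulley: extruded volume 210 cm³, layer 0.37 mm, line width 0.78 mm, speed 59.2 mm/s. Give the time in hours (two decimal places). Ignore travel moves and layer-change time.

Extrusion cross-section = 0.37 × 0.78, so 0.2886 mm².
Toolpath length = 210 cm³ / 0.2886 mm² = 210000 / 0.2886 = 727650.7 mm.
Time extruding = 727650.7 / 59.2 = 12291.4 s.
In the requested units: 12291.4 s = 3.41 hours.

3.41 hours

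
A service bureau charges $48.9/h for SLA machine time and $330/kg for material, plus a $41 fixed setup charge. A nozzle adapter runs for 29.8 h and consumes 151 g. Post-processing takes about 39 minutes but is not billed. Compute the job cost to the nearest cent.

$1548.05

Time charge = 48.9 × 29.8, so $1457.22.
Material cost = 330 × 151/1000 = $49.83.
Adding setup: 1457.22 + 49.83 + 41 → $1548.05.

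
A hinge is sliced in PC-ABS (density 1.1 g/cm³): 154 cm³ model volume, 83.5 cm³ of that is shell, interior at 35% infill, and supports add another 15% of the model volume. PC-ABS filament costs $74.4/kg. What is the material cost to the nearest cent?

Volume inside the shell = 154 − 83.5, so 70.5 cm³.
Infill deposited = 0.35 × 70.5, so 24.675 cm³.
Support = 0.15 × 154 = 23.1 cm³.
Total printed volume = 83.5 + 24.675 + 23.1 = 131.275 cm³.
Mass = 131.275 × 1.1, so 144.4025 g.
At $74.4/kg: 144.4025/1000 × 74.4 = $10.74.

$10.74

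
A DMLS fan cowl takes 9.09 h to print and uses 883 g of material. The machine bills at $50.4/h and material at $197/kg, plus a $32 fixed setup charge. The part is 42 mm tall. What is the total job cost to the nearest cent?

Machine cost = 50.4 × 9.09, so $458.136.
Feedstock cost = 197 × 883/1000, so $173.951.
Total = 458.136 + 173.951 + 32 = 664.087 ≈ $664.09.

$664.09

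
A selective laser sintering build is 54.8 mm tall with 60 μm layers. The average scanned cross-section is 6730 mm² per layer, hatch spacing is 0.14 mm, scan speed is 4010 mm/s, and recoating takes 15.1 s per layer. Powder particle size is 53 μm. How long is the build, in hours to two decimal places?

6.88 hours

Layers = ⌈54.8/0.06⌉ = 914.
Scan path per layer = 6730 / 0.14, so 48071.4 mm.
Scan time per layer: 48071.4 / 4010 → 11.9879 s.
Time per layer: 11.9879 + 15.1 → 27.0879 s.
Total: 914 × 27.0879 s = 24758.3406 s → 6.88 hours.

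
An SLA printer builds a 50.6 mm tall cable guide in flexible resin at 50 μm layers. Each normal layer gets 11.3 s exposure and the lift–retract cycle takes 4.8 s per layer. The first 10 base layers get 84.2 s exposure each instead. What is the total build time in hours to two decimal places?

Number of layers: 50.6 / 0.05 → 1012 (rounded up).
Bottom layers = 10 × (84.2 + 4.8), so 890 s.
Remaining layers = 1002 × (11.3 + 4.8), so 16132.2 s.
Total = 890 + 16132.2 = 17022.2 s = 4.73 hours.

4.73 hours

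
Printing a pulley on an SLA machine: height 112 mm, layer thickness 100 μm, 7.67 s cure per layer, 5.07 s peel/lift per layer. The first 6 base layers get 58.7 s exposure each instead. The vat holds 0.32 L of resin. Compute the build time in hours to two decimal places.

Layer count = ceil(112 / 0.1) = 1120.
Burn-in layers = 6 × (58.7 + 5.07), so 382.62 s.
Normal layers = 1114 × (7.67 + 5.07), so 14192.36 s.
Total = 382.62 + 14192.36 = 14574.98 s = 4.05 hours.

4.05 hours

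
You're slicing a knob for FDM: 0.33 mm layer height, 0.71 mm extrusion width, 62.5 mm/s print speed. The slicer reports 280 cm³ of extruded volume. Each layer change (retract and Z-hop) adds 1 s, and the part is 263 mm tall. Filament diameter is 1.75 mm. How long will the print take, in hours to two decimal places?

Bead cross-section: 0.33 × 0.71 → 0.2343 mm².
Path length: 280000 mm³ / 0.2343 mm² → 1195049.1 mm.
Print-move time = 1195049.1 / 62.5, so 19120.8 s.
Number of layers: 263 / 0.33 → 797 (rounded up).
Z-hop total = 797 × 1 = 797 s.
Total = 19120.8 + 797 = 19917.8 s = 5.53 hours.

5.53 hours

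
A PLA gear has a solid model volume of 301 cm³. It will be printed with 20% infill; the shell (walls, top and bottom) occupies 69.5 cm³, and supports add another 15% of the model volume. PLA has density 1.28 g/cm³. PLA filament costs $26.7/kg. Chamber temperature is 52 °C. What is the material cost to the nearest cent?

$5.50

Interior volume: 301 − 69.5 → 231.5 cm³.
Infill volume = 0.20 × 231.5 = 46.3 cm³.
Support = 0.15 × 301, so 45.15 cm³.
Total printed volume = 69.5 + 46.3 + 45.15 = 160.95 cm³.
Mass = 160.95 × 1.28, so 206.016 g.
Cost = 206.016 g / 1000 × $26.7/kg = $5.50.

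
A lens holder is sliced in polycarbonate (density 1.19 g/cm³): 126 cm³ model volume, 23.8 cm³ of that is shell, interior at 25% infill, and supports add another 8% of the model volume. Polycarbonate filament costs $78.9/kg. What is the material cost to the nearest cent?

$5.58

Volume inside the shell = 126 − 23.8, so 102.2 cm³.
Infill deposited = 0.25 × 102.2 = 25.55 cm³.
Support = 0.08 × 126, so 10.08 cm³.
Total printed volume: 23.8 + 25.55 + 10.08 → 59.43 cm³.
Mass = 59.43 × 1.19 = 70.7217 g.
Cost = 70.7217 g / 1000 × $78.9/kg = $5.58.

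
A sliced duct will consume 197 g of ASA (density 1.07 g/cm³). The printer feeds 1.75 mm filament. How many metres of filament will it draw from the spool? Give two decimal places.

76.54 m

Extruded volume: 197/1.07 = 184.1121 cm³ (184112.1 mm³).
Cross-section of 1.75 mm filament: π·(1.75/2)² = 2.4053 mm².
Length = 184112.1 / 2.4053 = 76544.34 mm = 76.54 m.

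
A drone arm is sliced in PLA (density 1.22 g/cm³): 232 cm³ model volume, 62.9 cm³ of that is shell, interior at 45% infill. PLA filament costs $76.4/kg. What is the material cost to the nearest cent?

Volume inside the shell = 232 − 62.9, so 169.1 cm³.
Infill volume = 0.45 × 169.1, so 76.095 cm³.
Total extruded = 62.9 + 76.095, so 138.995 cm³.
Mass = 138.995 × 1.22 = 169.5739 g.
At $76.4/kg: 169.5739/1000 × 76.4 = $12.96.

$12.96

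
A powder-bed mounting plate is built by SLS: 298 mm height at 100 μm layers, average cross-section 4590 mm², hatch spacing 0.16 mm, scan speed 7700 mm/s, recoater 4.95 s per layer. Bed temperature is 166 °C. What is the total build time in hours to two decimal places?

Number of layers: 298 / 0.1 → 2980 (rounded up).
Hatch length per layer = 4590 / 0.16, so 28687.5 mm.
Laser time per layer: 28687.5 / 7700 → 3.7256 s.
Per-layer time = 3.7256 + 4.95, so 8.6756 s.
Total: 2980 × 8.6756 s = 25853.288 s → 7.18 hours.

7.18 hours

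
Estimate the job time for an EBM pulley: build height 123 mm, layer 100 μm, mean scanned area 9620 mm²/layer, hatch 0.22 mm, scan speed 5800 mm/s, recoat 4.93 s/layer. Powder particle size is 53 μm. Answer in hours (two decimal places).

Number of layers: 123 / 0.1 → 1230 (rounded up).
Hatch length per layer: 9620 / 0.22 → 43727.3 mm.
Scan time per layer: 43727.3 / 5800 → 7.5392 s.
Time per layer = 7.5392 + 4.93, so 12.4692 s.
1230 layers × 12.4692 s/layer = 15337.116 s, i.e. 4.26 hours.

4.26 hours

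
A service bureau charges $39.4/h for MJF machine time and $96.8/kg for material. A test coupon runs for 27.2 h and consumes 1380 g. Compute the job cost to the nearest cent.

$1205.26

Machine cost = 39.4 × 27.2 = $1071.68.
Material charge: 96.8 × 1380/1000 → $133.584.
Total = 1071.68 + 133.584 = 1205.264 ≈ $1205.26.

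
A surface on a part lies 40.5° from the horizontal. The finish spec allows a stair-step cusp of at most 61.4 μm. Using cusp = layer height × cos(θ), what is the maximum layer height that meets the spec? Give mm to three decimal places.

Layer height = cusp / cos(40.5°) = 0.0614 / 0.7604 = 0.081 mm.

0.081 mm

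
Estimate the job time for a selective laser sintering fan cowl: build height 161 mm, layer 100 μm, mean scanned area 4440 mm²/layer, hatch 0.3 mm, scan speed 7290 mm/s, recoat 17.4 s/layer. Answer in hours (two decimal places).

Number of layers: 161 / 0.1 → 1610 (rounded up).
Hatch length per layer = 4440 / 0.3, so 14800 mm.
Scan time per layer = 14800 / 7290 = 2.0302 s.
Time per layer: 2.0302 + 17.4 → 19.4302 s.
Total: 1610 × 19.4302 s = 31282.622 s → 8.69 hours.

8.69 hours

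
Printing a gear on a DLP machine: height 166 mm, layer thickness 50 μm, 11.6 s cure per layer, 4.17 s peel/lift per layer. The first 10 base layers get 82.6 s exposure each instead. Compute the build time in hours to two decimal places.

Layers = ⌈166/0.05⌉ = 3320.
Bottom layers = 10 × (82.6 + 4.17) = 867.7 s.
Remaining layers = 3310 × (11.6 + 4.17), so 52198.7 s.
Sum: 867.7 + 52198.7 = 53066.4 s → 14.74 hours.

14.74 hours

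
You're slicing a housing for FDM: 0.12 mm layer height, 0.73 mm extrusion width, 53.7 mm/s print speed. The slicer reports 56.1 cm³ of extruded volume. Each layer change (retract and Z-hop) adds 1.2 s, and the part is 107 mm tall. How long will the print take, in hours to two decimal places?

3.61 hours

Extrusion cross-section = 0.12 × 0.73 = 0.0876 mm².
Path length: 56100 mm³ / 0.0876 mm² → 640411 mm.
Time extruding: 640411 / 53.7 → 11925.7 s.
Number of layers: 107 / 0.12 → 892 (rounded up).
Layer-change overhead = 892 × 1.2 = 1070.4 s.
Total = 11925.7 + 1070.4 = 12996.1 s = 3.61 hours.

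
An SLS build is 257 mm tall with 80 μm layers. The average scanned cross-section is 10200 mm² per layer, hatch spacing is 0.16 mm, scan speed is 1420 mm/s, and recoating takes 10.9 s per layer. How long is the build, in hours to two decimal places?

49.80 hours

Layers = ⌈257/0.08⌉ = 3213.
Scan path per layer = 10200 / 0.16, so 63750 mm.
Laser time per layer = 63750 / 1420, so 44.8944 s.
Layer cycle = 44.8944 + 10.9, so 55.7944 s.
Total: 3213 × 55.7944 s = 179267.4072 s → 49.80 hours.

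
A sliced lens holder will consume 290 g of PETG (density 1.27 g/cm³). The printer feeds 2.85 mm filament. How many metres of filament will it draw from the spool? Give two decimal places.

35.79 m

Volume = 290 g / 1.27 g·cm⁻³ = 228.3465 cm³ = 228346.5 mm³.
A = π r² = π × 1.425² = 6.3794 mm².
L = V/A = 228346.5/6.3794 = 35794.35 mm → 35.79 m.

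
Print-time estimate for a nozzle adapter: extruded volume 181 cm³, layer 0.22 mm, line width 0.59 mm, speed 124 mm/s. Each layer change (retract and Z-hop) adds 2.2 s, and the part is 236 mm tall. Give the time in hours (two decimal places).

3.78 hours

Bead cross-section = 0.22 × 0.59, so 0.1298 mm².
Total extruded path = 181000/0.1298 = 1394453 mm.
Print-move time = 1394453 / 124, so 11245.6 s.
Layers = ⌈236/0.22⌉ = 1073.
Non-print overhead = 1073 × 2.2 = 2360.6 s.
Total = 11245.6 + 2360.6 = 13606.2 s = 3.78 hours.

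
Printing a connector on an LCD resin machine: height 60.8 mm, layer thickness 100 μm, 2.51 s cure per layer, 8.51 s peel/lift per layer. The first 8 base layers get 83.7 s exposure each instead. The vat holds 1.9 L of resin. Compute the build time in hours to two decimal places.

Layers = ⌈60.8/0.1⌉ = 608.
Burn-in layers = 8 × (83.7 + 8.51), so 737.68 s.
Regular layers: 600 × (2.51 + 8.51) → 6612 s.
Total = 737.68 + 6612 = 7349.68 s = 2.04 hours.

2.04 hours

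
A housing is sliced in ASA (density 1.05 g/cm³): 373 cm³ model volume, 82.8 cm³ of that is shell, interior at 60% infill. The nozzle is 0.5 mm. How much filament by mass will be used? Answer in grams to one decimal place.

269.8 g

Infill region = 373 − 82.8, so 290.2 cm³.
Infill volume = 0.60 × 290.2, so 174.12 cm³.
Total extruded = 82.8 + 174.12, so 256.92 cm³.
Mass: 256.92 × 1.05 → 269.766 g.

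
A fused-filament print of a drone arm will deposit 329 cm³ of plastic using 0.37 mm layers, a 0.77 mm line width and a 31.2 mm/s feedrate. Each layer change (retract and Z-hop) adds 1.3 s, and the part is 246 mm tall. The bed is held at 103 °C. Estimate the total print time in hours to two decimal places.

Line area = 0.37 × 0.77 = 0.2849 mm².
Total extruded path = 329000/0.2849 = 1154791.2 mm.
Time extruding: 1154791.2 / 31.2 → 37012.5 s.
Number of layers: 246 / 0.37 → 665 (rounded up).
Layer-change overhead = 665 × 1.3 = 864.5 s.
Total = 37012.5 + 864.5 = 37877 s = 10.52 hours.

10.52 hours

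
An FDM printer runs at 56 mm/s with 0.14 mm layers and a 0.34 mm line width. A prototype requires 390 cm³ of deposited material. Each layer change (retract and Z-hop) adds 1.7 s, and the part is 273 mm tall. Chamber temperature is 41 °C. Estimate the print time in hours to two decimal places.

Extrusion cross-section: 0.14 × 0.34 → 0.0476 mm².
Total extruded path = 390000/0.0476 = 8193277.3 mm.
Extrusion time = 8193277.3 / 56 = 146308.5 s.
Number of layers: 273 / 0.14 → 1950 (rounded up).
Layer-change overhead: 1950 × 1.7 → 3315 s.
Altogether 146308.5 + 3315 = 149623.5 s, i.e. 41.56 hours.

41.56 hours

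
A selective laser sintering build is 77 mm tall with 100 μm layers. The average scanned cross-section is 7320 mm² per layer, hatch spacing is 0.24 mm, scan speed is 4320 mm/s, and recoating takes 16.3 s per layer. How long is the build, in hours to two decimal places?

Number of layers: 77 / 0.1 → 770 (rounded up).
Scan path per layer = 7320 / 0.24, so 30500 mm.
Scan time per layer: 30500 / 4320 → 7.0602 s.
Time per layer = 7.0602 + 16.3 = 23.3602 s.
Build time = 770 × 23.3602 = 17987.354 s = 5.00 hours.

5.00 hours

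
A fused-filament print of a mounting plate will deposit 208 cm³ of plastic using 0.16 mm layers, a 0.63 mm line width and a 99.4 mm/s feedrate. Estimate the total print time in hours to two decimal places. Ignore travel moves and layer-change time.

5.77 hours

Bead cross-section = 0.16 × 0.63, so 0.1008 mm².
Total extruded path = 208000/0.1008 = 2063492.1 mm.
Time extruding = 2063492.1 / 99.4, so 20759.5 s.
20759.5 s = 5.77 hours.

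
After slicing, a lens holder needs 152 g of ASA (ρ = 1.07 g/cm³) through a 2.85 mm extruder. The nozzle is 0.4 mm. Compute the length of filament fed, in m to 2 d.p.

Volume = 152 g / 1.07 g·cm⁻³ = 142.0561 cm³ = 142056.1 mm³.
Cross-section of 2.85 mm filament: π·(2.85/2)² = 6.3794 mm².
L = V/A = 142056.1/6.3794 = 22267.94 mm → 22.27 m.

22.27 m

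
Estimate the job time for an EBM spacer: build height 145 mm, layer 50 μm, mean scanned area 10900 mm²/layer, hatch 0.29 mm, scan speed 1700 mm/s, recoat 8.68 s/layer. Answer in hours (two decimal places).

24.80 hours

Number of layers: 145 / 0.05 → 2900 (rounded up).
Hatch length per layer: 10900 / 0.29 → 37586.2 mm.
Beam time per layer = 37586.2 / 1700, so 22.1095 s.
Time per layer = 22.1095 + 8.68, so 30.7895 s.
2900 layers × 30.7895 s/layer = 89289.55 s, i.e. 24.80 hours.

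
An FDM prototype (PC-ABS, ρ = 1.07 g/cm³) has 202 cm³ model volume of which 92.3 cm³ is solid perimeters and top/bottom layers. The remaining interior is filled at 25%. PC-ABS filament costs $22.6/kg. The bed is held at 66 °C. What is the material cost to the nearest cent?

$2.90

Volume inside the shell = 202 − 92.3, so 109.7 cm³.
Infill deposited = 0.25 × 109.7, so 27.425 cm³.
Deposited volume = 92.3 + 27.425, so 119.725 cm³.
Mass: 119.725 × 1.07 → 128.10575 g.
Cost = 128.10575 g / 1000 × $22.6/kg = $2.90.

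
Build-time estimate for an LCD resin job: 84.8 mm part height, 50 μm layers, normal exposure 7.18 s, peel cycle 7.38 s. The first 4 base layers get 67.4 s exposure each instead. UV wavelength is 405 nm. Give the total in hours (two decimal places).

6.93 hours

Layer count = ceil(84.8 / 0.05) = 1696.
Burn-in layers = 4 × (67.4 + 7.38) = 299.12 s.
Remaining layers = 1692 × (7.18 + 7.38) = 24635.52 s.
Sum: 299.12 + 24635.52 = 24934.64 s → 6.93 hours.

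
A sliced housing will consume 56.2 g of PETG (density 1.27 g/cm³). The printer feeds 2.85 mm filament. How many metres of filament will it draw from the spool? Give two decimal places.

Extruded volume: 56.2/1.27 = 44.252 cm³ (44252 mm³).
A = π r² = π × 1.425² = 6.3794 mm².
L = V/A = 44252/6.3794 = 6936.7 mm → 6.94 m.

6.94 m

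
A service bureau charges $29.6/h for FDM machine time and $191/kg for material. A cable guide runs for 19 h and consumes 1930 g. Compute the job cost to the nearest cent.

Machine-time cost = 29.6 × 19 = $562.40.
Feedstock cost: 191 × 1930/1000 → $368.63.
Job cost: 562.40 + 368.63 = $931.03.

$931.03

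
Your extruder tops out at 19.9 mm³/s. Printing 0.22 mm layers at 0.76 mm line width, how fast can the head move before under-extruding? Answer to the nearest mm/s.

Extrusion cross-section: 0.22 × 0.76 → 0.1672 mm².
v_max = Q/A = 19.9/0.1672 = 119.02 mm/s → 119 mm/s.

119 mm/s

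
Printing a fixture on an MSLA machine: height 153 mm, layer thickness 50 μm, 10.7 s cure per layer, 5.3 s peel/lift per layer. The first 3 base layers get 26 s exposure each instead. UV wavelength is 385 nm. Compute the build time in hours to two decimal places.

Layer count = ceil(153 / 0.05) = 3060.
Burn-in layers: 3 × (26 + 5.3) → 93.9 s.
Regular layers = 3057 × (10.7 + 5.3) = 48912 s.
Sum: 93.9 + 48912 = 49005.9 s → 13.61 hours.

13.61 hours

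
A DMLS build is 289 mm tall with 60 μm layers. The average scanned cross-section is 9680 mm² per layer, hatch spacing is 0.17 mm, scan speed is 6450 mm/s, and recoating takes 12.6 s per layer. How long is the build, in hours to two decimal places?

Number of layers: 289 / 0.06 → 4817 (rounded up).
Hatch length per layer: 9680 / 0.17 → 56941.2 mm.
Laser time per layer = 56941.2 / 6450 = 8.8281 s.
Per-layer time = 8.8281 + 12.6 = 21.4281 s.
Total: 4817 × 21.4281 s = 103219.1577 s → 28.67 hours.

28.67 hours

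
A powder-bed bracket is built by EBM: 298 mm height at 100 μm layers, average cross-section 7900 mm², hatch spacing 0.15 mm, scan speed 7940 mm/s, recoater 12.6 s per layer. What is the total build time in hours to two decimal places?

15.92 hours

Layers = ⌈298/0.1⌉ = 2980.
Scan path per layer = 7900 / 0.15, so 52666.7 mm.
Per-layer scan time = 52666.7 / 7940 = 6.6331 s.
Per-layer time = 6.6331 + 12.6, so 19.2331 s.
2980 layers × 19.2331 s/layer = 57314.638 s, i.e. 15.92 hours.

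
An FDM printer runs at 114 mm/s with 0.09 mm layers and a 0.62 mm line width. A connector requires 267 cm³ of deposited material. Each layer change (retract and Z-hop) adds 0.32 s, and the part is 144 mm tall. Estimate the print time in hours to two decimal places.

11.80 hours

Extrusion cross-section = 0.09 × 0.62, so 0.0558 mm².
Path length: 267000 mm³ / 0.0558 mm² → 4784946.2 mm.
Time extruding = 4784946.2 / 114, so 41973.2 s.
Number of layers: 144 / 0.09 → 1600 (rounded up).
Non-print overhead: 1600 × 0.32 → 512 s.
Altogether 41973.2 + 512 = 42485.2 s, i.e. 11.80 hours.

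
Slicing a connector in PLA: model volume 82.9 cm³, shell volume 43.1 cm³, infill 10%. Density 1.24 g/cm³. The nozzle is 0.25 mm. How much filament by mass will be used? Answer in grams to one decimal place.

Interior volume: 82.9 − 43.1 → 39.8 cm³.
Infill deposited: 0.10 × 39.8 → 3.98 cm³.
Total extruded: 43.1 + 3.98 → 47.08 cm³.
Mass: 47.08 × 1.24 → 58.3792 g.

58.4 g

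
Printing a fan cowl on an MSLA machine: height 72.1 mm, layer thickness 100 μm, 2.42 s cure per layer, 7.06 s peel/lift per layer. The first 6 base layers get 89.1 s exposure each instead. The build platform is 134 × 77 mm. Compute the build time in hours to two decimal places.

Number of layers: 72.1 / 0.1 → 721 (rounded up).
Bottom layers = 6 × (89.1 + 7.06) = 576.96 s.
Remaining layers: 715 × (2.42 + 7.06) → 6778.2 s.
Sum: 576.96 + 6778.2 = 7355.16 s → 2.04 hours.

2.04 hours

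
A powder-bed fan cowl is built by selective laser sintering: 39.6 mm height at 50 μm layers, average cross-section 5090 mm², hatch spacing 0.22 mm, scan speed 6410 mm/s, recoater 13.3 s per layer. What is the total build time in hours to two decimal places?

3.72 hours

Layer count = ceil(39.6 / 0.05) = 792.
Hatch length per layer = 5090 / 0.22, so 23136.4 mm.
Per-layer scan time: 23136.4 / 6410 → 3.6094 s.
Time per layer = 3.6094 + 13.3, so 16.9094 s.
Build time = 792 × 16.9094 = 13392.2448 s = 3.72 hours.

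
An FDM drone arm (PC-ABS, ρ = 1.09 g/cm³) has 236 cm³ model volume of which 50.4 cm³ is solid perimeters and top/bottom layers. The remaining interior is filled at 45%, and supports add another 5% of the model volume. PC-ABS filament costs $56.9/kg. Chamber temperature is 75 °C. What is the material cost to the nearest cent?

$9.04

Volume inside the shell: 236 − 50.4 → 185.6 cm³.
Infill volume = 0.45 × 185.6, so 83.52 cm³.
Support = 0.05 × 236, so 11.8 cm³.
Total extruded = 50.4 + 83.52 + 11.8 = 145.72 cm³.
Mass: 145.72 × 1.09 → 158.8348 g.
Cost = 158.8348 g / 1000 × $56.9/kg = $9.04.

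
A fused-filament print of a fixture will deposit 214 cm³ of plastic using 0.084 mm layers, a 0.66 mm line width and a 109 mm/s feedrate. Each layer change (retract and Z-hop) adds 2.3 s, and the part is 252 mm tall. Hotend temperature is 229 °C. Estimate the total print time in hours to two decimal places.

11.75 hours

Extrusion cross-section = 0.084 × 0.66 = 0.05544 mm².
Toolpath length = 214 cm³ / 0.05544 mm² = 214000 / 0.05544 = 3860028.9 mm.
Time extruding = 3860028.9 / 109 = 35413.1 s.
Layer count = ceil(252 / 0.084) = 3000.
Layer-change overhead: 3000 × 2.3 → 6900 s.
Altogether 35413.1 + 6900 = 42313.1 s, i.e. 11.75 hours.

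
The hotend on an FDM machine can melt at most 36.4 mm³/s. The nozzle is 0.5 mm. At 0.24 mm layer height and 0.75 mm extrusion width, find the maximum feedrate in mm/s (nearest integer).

202 mm/s

Bead cross-section = 0.24 × 0.75 = 0.18 mm².
v_max = Q/A = 36.4/0.18 = 202.22 mm/s → 202 mm/s.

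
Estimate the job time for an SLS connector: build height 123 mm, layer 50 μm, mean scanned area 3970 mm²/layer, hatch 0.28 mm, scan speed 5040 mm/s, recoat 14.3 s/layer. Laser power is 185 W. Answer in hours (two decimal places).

Layers = ⌈123/0.05⌉ = 2460.
Hatch length per layer: 3970 / 0.28 → 14178.6 mm.
Scan time per layer: 14178.6 / 5040 → 2.8132 s.
Per-layer time: 2.8132 + 14.3 → 17.1132 s.
Total: 2460 × 17.1132 s = 42098.472 s → 11.69 hours.

11.69 hours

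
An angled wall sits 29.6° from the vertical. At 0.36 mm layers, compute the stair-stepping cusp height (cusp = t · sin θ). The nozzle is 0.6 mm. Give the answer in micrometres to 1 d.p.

177.8 μm

h_c = t·sin θ = 0.36 × 0.4939 = 0.177804 mm (177.8 μm).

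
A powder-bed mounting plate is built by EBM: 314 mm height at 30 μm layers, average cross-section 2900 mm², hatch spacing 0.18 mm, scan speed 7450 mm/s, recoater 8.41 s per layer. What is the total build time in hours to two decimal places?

30.74 hours

Layers = ⌈314/0.03⌉ = 10467.
Per-layer scan distance = 2900 / 0.18 = 16111.1 mm.
Beam time per layer: 16111.1 / 7450 → 2.1626 s.
Layer cycle = 2.1626 + 8.41, so 10.5726 s.
10467 layers × 10.5726 s/layer = 110663.4042 s, i.e. 30.74 hours.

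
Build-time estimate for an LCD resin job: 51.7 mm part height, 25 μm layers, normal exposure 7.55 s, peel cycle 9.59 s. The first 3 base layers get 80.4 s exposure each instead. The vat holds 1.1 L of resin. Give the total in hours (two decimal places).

9.91 hours

Number of layers: 51.7 / 0.025 → 2068 (rounded up).
Base layers: 3 × (80.4 + 9.59) → 269.97 s.
Regular layers = 2065 × (7.55 + 9.59) = 35394.1 s.
Sum: 269.97 + 35394.1 = 35664.07 s → 9.91 hours.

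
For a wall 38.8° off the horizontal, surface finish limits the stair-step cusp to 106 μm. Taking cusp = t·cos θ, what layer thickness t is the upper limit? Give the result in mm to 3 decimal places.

0.136 mm

Layer height = cusp / cos(38.8°) = 0.106 / 0.7793 = 0.136 mm.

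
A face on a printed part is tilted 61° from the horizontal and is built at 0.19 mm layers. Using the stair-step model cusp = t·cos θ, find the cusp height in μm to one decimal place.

92.1 μm

h_c = t·cos θ = 0.19 × 0.4848 = 0.092112 mm (92.1 μm).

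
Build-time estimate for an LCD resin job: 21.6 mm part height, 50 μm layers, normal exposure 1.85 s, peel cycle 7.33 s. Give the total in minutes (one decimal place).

Layer count = ceil(21.6 / 0.05) = 432.
Cycle time: 1.85 + 7.33 → 9.18 s.
Total = 432 × 9.18 = 3965.76 s = 66.1 minutes.

66.1 minutes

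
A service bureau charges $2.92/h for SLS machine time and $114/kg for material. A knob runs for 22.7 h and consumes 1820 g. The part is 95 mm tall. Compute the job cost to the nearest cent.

Machine-time cost = 2.92 × 22.7, so $66.284.
Material cost = 114 × 1820/1000 = $207.48.
Job cost: 66.284 + 207.48 = 273.764 ≈ $273.76.

$273.76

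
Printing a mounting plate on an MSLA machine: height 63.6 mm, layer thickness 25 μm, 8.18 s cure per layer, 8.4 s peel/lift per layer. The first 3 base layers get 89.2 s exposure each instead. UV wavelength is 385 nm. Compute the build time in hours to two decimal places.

11.78 hours

Layers = ⌈63.6/0.025⌉ = 2544.
Base layers = 3 × (89.2 + 8.4), so 292.8 s.
Normal layers: 2541 × (8.18 + 8.4) → 42129.78 s.
Total = 292.8 + 42129.78 = 42422.58 s = 11.78 hours.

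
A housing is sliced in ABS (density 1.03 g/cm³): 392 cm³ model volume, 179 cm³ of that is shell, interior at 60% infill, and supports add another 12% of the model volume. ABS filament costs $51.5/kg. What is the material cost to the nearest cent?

Infill region: 392 − 179 → 213 cm³.
Infill volume = 0.60 × 213, so 127.8 cm³.
Support = 0.12 × 392 = 47.04 cm³.
Deposited volume = 179 + 127.8 + 47.04, so 353.84 cm³.
Mass = 353.84 × 1.03 = 364.4552 g.
Cost = 364.4552 g / 1000 × $51.5/kg = $18.77.

$18.77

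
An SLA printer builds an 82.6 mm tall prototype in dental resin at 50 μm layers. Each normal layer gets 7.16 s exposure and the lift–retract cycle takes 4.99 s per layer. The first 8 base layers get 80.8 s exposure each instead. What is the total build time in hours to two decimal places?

Number of layers: 82.6 / 0.05 → 1652 (rounded up).
Base layers = 8 × (80.8 + 4.99) = 686.32 s.
Regular layers: 1644 × (7.16 + 4.99) → 19974.6 s.
Sum: 686.32 + 19974.6 = 20660.92 s → 5.74 hours.

5.74 hours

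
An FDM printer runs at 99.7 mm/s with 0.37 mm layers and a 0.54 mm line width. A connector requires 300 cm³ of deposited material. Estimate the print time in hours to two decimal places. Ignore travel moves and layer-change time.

Bead cross-section = 0.37 × 0.54 = 0.1998 mm².
Total extruded path = 300000/0.1998 = 1501501.5 mm.
Print-move time = 1501501.5 / 99.7 = 15060.2 s.
That's 15060.2 s → 4.18 hours.

4.18 hours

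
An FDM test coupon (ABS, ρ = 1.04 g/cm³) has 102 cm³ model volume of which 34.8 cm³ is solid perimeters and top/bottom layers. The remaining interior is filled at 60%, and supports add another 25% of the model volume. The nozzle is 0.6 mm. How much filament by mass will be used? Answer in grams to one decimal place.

Interior volume = 102 − 34.8 = 67.2 cm³.
Deposited infill = 0.60 × 67.2 = 40.32 cm³.
Support: 0.25 × 102 → 25.5 cm³.
Total extruded: 34.8 + 40.32 + 25.5 → 100.62 cm³.
Mass = 100.62 × 1.04 = 104.6448 g.

104.6 g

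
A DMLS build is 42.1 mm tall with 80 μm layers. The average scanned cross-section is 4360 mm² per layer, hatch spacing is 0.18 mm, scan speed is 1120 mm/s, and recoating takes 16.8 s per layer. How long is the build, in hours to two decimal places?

Layer count = ceil(42.1 / 0.08) = 527.
Scan path per layer = 4360 / 0.18 = 24222.2 mm.
Scan time per layer = 24222.2 / 1120, so 21.627 s.
Per-layer time: 21.627 + 16.8 → 38.427 s.
527 layers × 38.427 s/layer = 20251.029 s, i.e. 5.63 hours.

5.63 hours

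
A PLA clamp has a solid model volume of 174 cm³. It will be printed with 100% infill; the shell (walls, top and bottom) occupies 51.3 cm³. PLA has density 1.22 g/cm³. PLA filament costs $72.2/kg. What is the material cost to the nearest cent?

$15.33

Interior volume = 174 − 51.3, so 122.7 cm³.
Infill deposited: 1.00 × 122.7 → 122.7 cm³.
Total printed volume = 51.3 + 122.7 = 174 cm³.
Mass: 174 × 1.22 → 212.28 g.
At $72.2/kg: 212.28/1000 × 72.2 = $15.33.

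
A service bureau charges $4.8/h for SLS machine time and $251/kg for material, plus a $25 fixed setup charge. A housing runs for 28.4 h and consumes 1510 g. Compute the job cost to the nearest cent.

Machine cost = 4.8 × 28.4, so $136.32.
Feedstock cost = 251 × 1510/1000, so $379.01.
Adding setup: 136.32 + 379.01 + 25 → $540.33.

$540.33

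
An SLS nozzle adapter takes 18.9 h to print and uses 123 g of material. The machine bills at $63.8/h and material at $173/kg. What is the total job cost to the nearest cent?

Machine cost = 63.8 × 18.9, so $1205.82.
Feedstock cost: 173 × 123/1000 → $21.279.
Total = 1205.82 + 21.279 = 1227.099 ≈ $1227.10.

$1227.10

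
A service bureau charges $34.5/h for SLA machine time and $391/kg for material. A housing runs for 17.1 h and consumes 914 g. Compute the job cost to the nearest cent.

Machine cost = 34.5 × 17.1, so $589.95.
Material cost = 391 × 914/1000 = $357.374.
Job cost: 589.95 + 357.374 = 947.324 ≈ $947.32.

$947.32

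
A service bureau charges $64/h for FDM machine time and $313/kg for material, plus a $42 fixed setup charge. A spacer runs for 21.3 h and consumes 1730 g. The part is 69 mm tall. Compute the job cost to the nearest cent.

Machine-time cost: 64 × 21.3 → $1363.20.
Material charge = 313 × 1730/1000 = $541.49.
Total = 1363.20 + 541.49 + 42 = $1946.69.

$1946.69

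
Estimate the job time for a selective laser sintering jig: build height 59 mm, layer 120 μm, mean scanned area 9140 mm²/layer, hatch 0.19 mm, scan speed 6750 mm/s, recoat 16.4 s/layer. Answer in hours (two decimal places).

Number of layers: 59 / 0.12 → 492 (rounded up).
Scan path per layer = 9140 / 0.19, so 48105.3 mm.
Per-layer scan time: 48105.3 / 6750 → 7.1267 s.
Time per layer: 7.1267 + 16.4 → 23.5267 s.
Build time = 492 × 23.5267 = 11575.1364 s = 3.22 hours.

3.22 hours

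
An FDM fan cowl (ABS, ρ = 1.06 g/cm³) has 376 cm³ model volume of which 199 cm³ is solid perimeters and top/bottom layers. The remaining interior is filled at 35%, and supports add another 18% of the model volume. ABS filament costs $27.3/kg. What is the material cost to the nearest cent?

Interior volume = 376 − 199 = 177 cm³.
Deposited infill = 0.35 × 177, so 61.95 cm³.
Support = 0.18 × 376 = 67.68 cm³.
Total printed volume = 199 + 61.95 + 67.68, so 328.63 cm³.
Mass = 328.63 × 1.06, so 348.3478 g.
At $27.3/kg: 348.3478/1000 × 27.3 = $9.51.

$9.51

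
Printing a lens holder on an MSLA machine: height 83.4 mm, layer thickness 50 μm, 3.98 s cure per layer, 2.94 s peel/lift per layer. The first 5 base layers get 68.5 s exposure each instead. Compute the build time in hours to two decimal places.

Number of layers: 83.4 / 0.05 → 1668 (rounded up).
Base layers = 5 × (68.5 + 2.94) = 357.2 s.
Regular layers = 1663 × (3.98 + 2.94) = 11507.96 s.
Sum: 357.2 + 11507.96 = 11865.16 s → 3.30 hours.

3.30 hours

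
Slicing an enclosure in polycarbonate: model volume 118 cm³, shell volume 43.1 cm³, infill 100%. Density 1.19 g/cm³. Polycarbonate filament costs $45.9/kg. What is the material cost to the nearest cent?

Volume inside the shell = 118 − 43.1 = 74.9 cm³.
Infill volume: 1.00 × 74.9 → 74.9 cm³.
Total extruded: 43.1 + 74.9 → 118 cm³.
Mass = 118 × 1.19, so 140.42 g.
Cost = 140.42 g / 1000 × $45.9/kg = $6.45.

$6.45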